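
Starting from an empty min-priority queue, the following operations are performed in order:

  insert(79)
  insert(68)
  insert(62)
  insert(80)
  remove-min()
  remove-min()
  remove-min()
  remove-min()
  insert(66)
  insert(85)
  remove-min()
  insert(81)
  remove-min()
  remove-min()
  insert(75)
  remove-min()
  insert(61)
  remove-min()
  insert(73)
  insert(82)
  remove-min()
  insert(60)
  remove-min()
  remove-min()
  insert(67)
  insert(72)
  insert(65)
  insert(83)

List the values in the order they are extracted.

62, 68, 79, 80, 66, 81, 85, 75, 61, 73, 60, 82

insert 79 → {79}
insert 68 → {68, 79}
insert 62 → {62, 68, 79}
insert 80 → {62, 68, 79, 80}
remove-min → 62; now {68, 79, 80}
remove-min → 68; now {79, 80}
remove-min → 79; now {80}
remove-min → 80; now {}
insert 66 → {66}
insert 85 → {66, 85}
remove-min → 66; now {85}
insert 81 → {81, 85}
remove-min → 81; now {85}
remove-min → 85; now {}
insert 75 → {75}
remove-min → 75; now {}
insert 61 → {61}
remove-min → 61; now {}
insert 73 → {73}
insert 82 → {73, 82}
remove-min → 73; now {82}
insert 60 → {60, 82}
remove-min → 60; now {82}
remove-min → 82; now {}
insert 67 → {67}
insert 72 → {67, 72}
insert 65 → {65, 67, 72}
insert 83 → {65, 67, 72, 83}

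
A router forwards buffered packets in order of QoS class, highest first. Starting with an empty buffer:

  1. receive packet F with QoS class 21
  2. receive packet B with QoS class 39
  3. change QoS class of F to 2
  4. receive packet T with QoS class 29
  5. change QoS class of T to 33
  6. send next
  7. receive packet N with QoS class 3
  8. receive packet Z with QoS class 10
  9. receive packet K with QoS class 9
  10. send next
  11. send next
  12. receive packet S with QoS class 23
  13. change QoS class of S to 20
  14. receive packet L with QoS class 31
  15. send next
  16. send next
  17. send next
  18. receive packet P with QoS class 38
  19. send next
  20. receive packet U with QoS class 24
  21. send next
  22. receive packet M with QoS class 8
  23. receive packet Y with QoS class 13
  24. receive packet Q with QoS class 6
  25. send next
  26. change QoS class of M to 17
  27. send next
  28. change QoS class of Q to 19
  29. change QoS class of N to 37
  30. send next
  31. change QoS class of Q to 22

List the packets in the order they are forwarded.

add F (QoS class 21) → {F:21}
add B (QoS class 39) → {B:39, F:21}
update F to QoS class 2 → {B:39, F:2}
add T (QoS class 29) → {B:39, T:29, F:2}
update T to QoS class 33 → {B:39, T:33, F:2}
send next → B; now {T:33, F:2}
add N (QoS class 3) → {T:33, N:3, F:2}
add Z (QoS class 10) → {T:33, Z:10, N:3, F:2}
add K (QoS class 9) → {T:33, Z:10, K:9, N:3, F:2}
send next → T; now {Z:10, K:9, N:3, F:2}
send next → Z; now {K:9, N:3, F:2}
add S (QoS class 23) → {S:23, K:9, N:3, F:2}
update S to QoS class 20 → {S:20, K:9, N:3, F:2}
add L (QoS class 31) → {L:31, S:20, K:9, N:3, F:2}
send next → L; now {S:20, K:9, N:3, F:2}
send next → S; now {K:9, N:3, F:2}
send next → K; now {N:3, F:2}
add P (QoS class 38) → {P:38, N:3, F:2}
send next → P; now {N:3, F:2}
add U (QoS class 24) → {U:24, N:3, F:2}
send next → U; now {N:3, F:2}
add M (QoS class 8) → {M:8, N:3, F:2}
add Y (QoS class 13) → {Y:13, M:8, N:3, F:2}
add Q (QoS class 6) → {Y:13, M:8, Q:6, N:3, F:2}
send next → Y; now {M:8, Q:6, N:3, F:2}
update M to QoS class 17 → {M:17, Q:6, N:3, F:2}
send next → M; now {Q:6, N:3, F:2}
update Q to QoS class 19 → {Q:19, N:3, F:2}
update N to QoS class 37 → {N:37, Q:19, F:2}
send next → N; now {Q:19, F:2}
update Q to QoS class 22 → {Q:22, F:2}

B, T, Z, L, S, K, P, U, Y, M, N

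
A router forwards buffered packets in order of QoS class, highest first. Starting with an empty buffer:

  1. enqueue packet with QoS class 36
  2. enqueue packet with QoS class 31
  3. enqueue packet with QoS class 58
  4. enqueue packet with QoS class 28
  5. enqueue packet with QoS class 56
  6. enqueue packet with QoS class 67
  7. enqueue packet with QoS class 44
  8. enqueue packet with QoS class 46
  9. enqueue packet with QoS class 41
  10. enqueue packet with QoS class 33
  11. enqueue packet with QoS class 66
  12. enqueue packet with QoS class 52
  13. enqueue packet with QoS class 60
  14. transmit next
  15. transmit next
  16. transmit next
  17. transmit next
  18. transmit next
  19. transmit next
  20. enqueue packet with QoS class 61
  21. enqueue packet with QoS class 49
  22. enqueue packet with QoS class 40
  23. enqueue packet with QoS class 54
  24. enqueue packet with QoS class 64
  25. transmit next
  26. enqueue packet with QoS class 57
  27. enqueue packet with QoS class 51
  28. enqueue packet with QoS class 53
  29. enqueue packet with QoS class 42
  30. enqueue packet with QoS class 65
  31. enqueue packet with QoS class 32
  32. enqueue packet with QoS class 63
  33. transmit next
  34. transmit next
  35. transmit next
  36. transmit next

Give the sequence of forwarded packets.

insert 36 → {36}
insert 31 → {36, 31}
insert 58 → {58, 36, 31}
insert 28 → {58, 36, 31, 28}
insert 56 → {58, 56, 36, 31, 28}
insert 67 → {67, 58, 56, 36, 31, 28}
insert 44 → {67, 58, 56, 44, 36, 31, 28}
insert 46 → {67, 58, 56, 46, 44, 36, 31, 28}
insert 41 → {67, 58, 56, 46, 44, 41, 36, 31, 28}
insert 33 → {67, 58, 56, 46, 44, 41, 36, 33, 31, 28}
insert 66 → {67, 66, 58, 56, 46, 44, 41, 36, 33, 31, 28}
insert 52 → {67, 66, 58, 56, 52, 46, 44, 41, 36, 33, 31, 28}
insert 60 → {67, 66, 60, 58, 56, 52, 46, 44, 41, 36, 33, 31, 28}
transmit next → 67; now {66, 60, 58, 56, 52, 46, 44, 41, 36, 33, 31, 28}
transmit next → 66; now {60, 58, 56, 52, 46, 44, 41, 36, 33, 31, 28}
transmit next → 60; now {58, 56, 52, 46, 44, 41, 36, 33, 31, 28}
transmit next → 58; now {56, 52, 46, 44, 41, 36, 33, 31, 28}
transmit next → 56; now {52, 46, 44, 41, 36, 33, 31, 28}
transmit next → 52; now {46, 44, 41, 36, 33, 31, 28}
insert 61 → {61, 46, 44, 41, 36, 33, 31, 28}
insert 49 → {61, 49, 46, 44, 41, 36, 33, 31, 28}
insert 40 → {61, 49, 46, 44, 41, 40, 36, 33, 31, 28}
insert 54 → {61, 54, 49, 46, 44, 41, 40, 36, 33, 31, 28}
insert 64 → {64, 61, 54, 49, 46, 44, 41, 40, 36, 33, 31, 28}
transmit next → 64; now {61, 54, 49, 46, 44, 41, 40, 36, 33, 31, 28}
insert 57 → {61, 57, 54, 49, 46, 44, 41, 40, 36, 33, 31, 28}
insert 51 → {61, 57, 54, 51, 49, 46, 44, 41, 40, 36, 33, 31, 28}
insert 53 → {61, 57, 54, 53, 51, 49, 46, 44, 41, 40, 36, 33, 31, 28}
insert 42 → {61, 57, 54, 53, 51, 49, 46, 44, 42, 41, 40, 36, 33, 31, 28}
insert 65 → {65, 61, 57, 54, 53, 51, 49, 46, 44, 42, 41, 40, 36, 33, 31, 28}
insert 32 → {65, 61, 57, 54, 53, 51, 49, 46, 44, 42, 41, 40, 36, 33, 32, 31, 28}
insert 63 → {65, 63, 61, 57, 54, 53, 51, 49, 46, 44, 42, 41, 40, 36, 33, 32, 31, 28}
transmit next → 65; now {63, 61, 57, 54, 53, 51, 49, 46, 44, 42, 41, 40, 36, 33, 32, 31, 28}
transmit next → 63; now {61, 57, 54, 53, 51, 49, 46, 44, 42, 41, 40, 36, 33, 32, 31, 28}
transmit next → 61; now {57, 54, 53, 51, 49, 46, 44, 42, 41, 40, 36, 33, 32, 31, 28}
transmit next → 57; now {54, 53, 51, 49, 46, 44, 42, 41, 40, 36, 33, 32, 31, 28}

67 → 66 → 60 → 58 → 56 → 52 → 64 → 65 → 63 → 61 → 57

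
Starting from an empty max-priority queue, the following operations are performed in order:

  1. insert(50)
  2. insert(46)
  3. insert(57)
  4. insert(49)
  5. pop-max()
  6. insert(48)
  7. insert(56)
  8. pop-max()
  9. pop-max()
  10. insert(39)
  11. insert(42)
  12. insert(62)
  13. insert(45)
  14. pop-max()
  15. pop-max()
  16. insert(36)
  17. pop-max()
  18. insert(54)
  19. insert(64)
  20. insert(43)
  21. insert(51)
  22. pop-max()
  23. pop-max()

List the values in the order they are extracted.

[57, 56, 50, 62, 49, 48, 64, 54]

insert 50 → {50}
insert 46 → {50, 46}
insert 57 → {57, 50, 46}
insert 49 → {57, 50, 49, 46}
pop-max → 57; now {50, 49, 46}
insert 48 → {50, 49, 48, 46}
insert 56 → {56, 50, 49, 48, 46}
pop-max → 56; now {50, 49, 48, 46}
pop-max → 50; now {49, 48, 46}
insert 39 → {49, 48, 46, 39}
insert 42 → {49, 48, 46, 42, 39}
insert 62 → {62, 49, 48, 46, 42, 39}
insert 45 → {62, 49, 48, 46, 45, 42, 39}
pop-max → 62; now {49, 48, 46, 45, 42, 39}
pop-max → 49; now {48, 46, 45, 42, 39}
insert 36 → {48, 46, 45, 42, 39, 36}
pop-max → 48; now {46, 45, 42, 39, 36}
insert 54 → {54, 46, 45, 42, 39, 36}
insert 64 → {64, 54, 46, 45, 42, 39, 36}
insert 43 → {64, 54, 46, 45, 43, 42, 39, 36}
insert 51 → {64, 54, 51, 46, 45, 43, 42, 39, 36}
pop-max → 64; now {54, 51, 46, 45, 43, 42, 39, 36}
pop-max → 54; now {51, 46, 45, 43, 42, 39, 36}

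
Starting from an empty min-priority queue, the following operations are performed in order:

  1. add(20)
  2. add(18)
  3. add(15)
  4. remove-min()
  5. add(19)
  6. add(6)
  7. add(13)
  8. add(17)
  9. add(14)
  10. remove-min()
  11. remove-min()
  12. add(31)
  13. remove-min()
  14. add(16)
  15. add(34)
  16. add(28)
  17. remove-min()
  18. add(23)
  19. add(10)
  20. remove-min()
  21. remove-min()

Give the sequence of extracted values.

[15, 6, 13, 14, 16, 10, 17]

insert 20 → {20}
insert 18 → {18, 20}
insert 15 → {15, 18, 20}
remove-min → 15; now {18, 20}
insert 19 → {18, 19, 20}
insert 6 → {6, 18, 19, 20}
insert 13 → {6, 13, 18, 19, 20}
insert 17 → {6, 13, 17, 18, 19, 20}
insert 14 → {6, 13, 14, 17, 18, 19, 20}
remove-min → 6; now {13, 14, 17, 18, 19, 20}
remove-min → 13; now {14, 17, 18, 19, 20}
insert 31 → {14, 17, 18, 19, 20, 31}
remove-min → 14; now {17, 18, 19, 20, 31}
insert 16 → {16, 17, 18, 19, 20, 31}
insert 34 → {16, 17, 18, 19, 20, 31, 34}
insert 28 → {16, 17, 18, 19, 20, 28, 31, 34}
remove-min → 16; now {17, 18, 19, 20, 28, 31, 34}
insert 23 → {17, 18, 19, 20, 23, 28, 31, 34}
insert 10 → {10, 17, 18, 19, 20, 23, 28, 31, 34}
remove-min → 10; now {17, 18, 19, 20, 23, 28, 31, 34}
remove-min → 17; now {18, 19, 20, 23, 28, 31, 34}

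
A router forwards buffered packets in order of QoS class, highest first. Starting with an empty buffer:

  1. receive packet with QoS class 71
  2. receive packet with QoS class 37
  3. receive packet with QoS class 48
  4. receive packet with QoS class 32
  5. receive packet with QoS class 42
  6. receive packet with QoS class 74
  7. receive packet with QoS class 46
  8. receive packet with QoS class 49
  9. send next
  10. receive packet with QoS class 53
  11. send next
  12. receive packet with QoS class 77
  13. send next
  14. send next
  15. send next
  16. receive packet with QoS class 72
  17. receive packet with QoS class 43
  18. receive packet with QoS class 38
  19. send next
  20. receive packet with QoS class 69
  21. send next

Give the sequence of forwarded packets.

[74, 71, 77, 53, 49, 72, 69]

insert 71 → {71}
insert 37 → {71, 37}
insert 48 → {71, 48, 37}
insert 32 → {71, 48, 37, 32}
insert 42 → {71, 48, 42, 37, 32}
insert 74 → {74, 71, 48, 42, 37, 32}
insert 46 → {74, 71, 48, 46, 42, 37, 32}
insert 49 → {74, 71, 49, 48, 46, 42, 37, 32}
send next → 74; now {71, 49, 48, 46, 42, 37, 32}
insert 53 → {71, 53, 49, 48, 46, 42, 37, 32}
send next → 71; now {53, 49, 48, 46, 42, 37, 32}
insert 77 → {77, 53, 49, 48, 46, 42, 37, 32}
send next → 77; now {53, 49, 48, 46, 42, 37, 32}
send next → 53; now {49, 48, 46, 42, 37, 32}
send next → 49; now {48, 46, 42, 37, 32}
insert 72 → {72, 48, 46, 42, 37, 32}
insert 43 → {72, 48, 46, 43, 42, 37, 32}
insert 38 → {72, 48, 46, 43, 42, 38, 37, 32}
send next → 72; now {48, 46, 43, 42, 38, 37, 32}
insert 69 → {69, 48, 46, 43, 42, 38, 37, 32}
send next → 69; now {48, 46, 43, 42, 38, 37, 32}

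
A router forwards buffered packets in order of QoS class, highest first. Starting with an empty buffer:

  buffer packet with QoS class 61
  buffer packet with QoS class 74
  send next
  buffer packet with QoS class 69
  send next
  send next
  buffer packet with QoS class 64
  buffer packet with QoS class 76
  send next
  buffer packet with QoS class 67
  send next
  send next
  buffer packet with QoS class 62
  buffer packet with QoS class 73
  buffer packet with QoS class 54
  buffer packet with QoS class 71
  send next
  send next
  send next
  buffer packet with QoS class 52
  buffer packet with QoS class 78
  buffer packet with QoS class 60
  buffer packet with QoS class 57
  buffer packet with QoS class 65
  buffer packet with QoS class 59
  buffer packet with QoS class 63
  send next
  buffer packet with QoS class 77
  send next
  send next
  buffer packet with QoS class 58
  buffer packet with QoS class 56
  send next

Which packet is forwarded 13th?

insert 61 → {61}
insert 74 → {74, 61}
send next → 74; now {61}
insert 69 → {69, 61}
send next → 69; now {61}
send next → 61; now {}
insert 64 → {64}
insert 76 → {76, 64}
send next → 76; now {64}
insert 67 → {67, 64}
send next → 67; now {64}
send next → 64; now {}
insert 62 → {62}
insert 73 → {73, 62}
insert 54 → {73, 62, 54}
insert 71 → {73, 71, 62, 54}
send next → 73; now {71, 62, 54}
send next → 71; now {62, 54}
send next → 62; now {54}
insert 52 → {54, 52}
insert 78 → {78, 54, 52}
insert 60 → {78, 60, 54, 52}
insert 57 → {78, 60, 57, 54, 52}
insert 65 → {78, 65, 60, 57, 54, 52}
insert 59 → {78, 65, 60, 59, 57, 54, 52}
insert 63 → {78, 65, 63, 60, 59, 57, 54, 52}
send next → 78; now {65, 63, 60, 59, 57, 54, 52}
insert 77 → {77, 65, 63, 60, 59, 57, 54, 52}
send next → 77; now {65, 63, 60, 59, 57, 54, 52}
send next → 65; now {63, 60, 59, 57, 54, 52}
insert 58 → {63, 60, 59, 58, 57, 54, 52}
insert 56 → {63, 60, 59, 58, 57, 56, 54, 52}
send next → 63; now {60, 59, 58, 57, 56, 54, 52}

63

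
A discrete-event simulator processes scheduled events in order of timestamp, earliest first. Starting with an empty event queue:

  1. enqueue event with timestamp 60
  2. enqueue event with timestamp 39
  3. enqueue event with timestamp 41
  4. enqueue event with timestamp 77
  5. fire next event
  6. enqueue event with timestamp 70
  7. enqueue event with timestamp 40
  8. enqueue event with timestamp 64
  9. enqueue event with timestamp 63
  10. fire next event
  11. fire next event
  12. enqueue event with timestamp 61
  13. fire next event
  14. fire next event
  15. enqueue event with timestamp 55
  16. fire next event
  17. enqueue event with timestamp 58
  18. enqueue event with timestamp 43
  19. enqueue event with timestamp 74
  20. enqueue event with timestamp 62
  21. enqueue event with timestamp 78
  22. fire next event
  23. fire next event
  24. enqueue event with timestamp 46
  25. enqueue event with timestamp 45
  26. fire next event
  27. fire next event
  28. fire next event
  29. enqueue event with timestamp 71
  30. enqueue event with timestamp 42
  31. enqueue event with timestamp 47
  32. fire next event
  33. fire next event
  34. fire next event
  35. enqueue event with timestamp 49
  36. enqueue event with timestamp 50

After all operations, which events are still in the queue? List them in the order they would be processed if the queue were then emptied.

insert 60 → {60}
insert 39 → {39, 60}
insert 41 → {39, 41, 60}
insert 77 → {39, 41, 60, 77}
fire next event → 39; now {41, 60, 77}
insert 70 → {41, 60, 70, 77}
insert 40 → {40, 41, 60, 70, 77}
insert 64 → {40, 41, 60, 64, 70, 77}
insert 63 → {40, 41, 60, 63, 64, 70, 77}
fire next event → 40; now {41, 60, 63, 64, 70, 77}
fire next event → 41; now {60, 63, 64, 70, 77}
insert 61 → {60, 61, 63, 64, 70, 77}
fire next event → 60; now {61, 63, 64, 70, 77}
fire next event → 61; now {63, 64, 70, 77}
insert 55 → {55, 63, 64, 70, 77}
fire next event → 55; now {63, 64, 70, 77}
insert 58 → {58, 63, 64, 70, 77}
insert 43 → {43, 58, 63, 64, 70, 77}
insert 74 → {43, 58, 63, 64, 70, 74, 77}
insert 62 → {43, 58, 62, 63, 64, 70, 74, 77}
insert 78 → {43, 58, 62, 63, 64, 70, 74, 77, 78}
fire next event → 43; now {58, 62, 63, 64, 70, 74, 77, 78}
fire next event → 58; now {62, 63, 64, 70, 74, 77, 78}
insert 46 → {46, 62, 63, 64, 70, 74, 77, 78}
insert 45 → {45, 46, 62, 63, 64, 70, 74, 77, 78}
fire next event → 45; now {46, 62, 63, 64, 70, 74, 77, 78}
fire next event → 46; now {62, 63, 64, 70, 74, 77, 78}
fire next event → 62; now {63, 64, 70, 74, 77, 78}
insert 71 → {63, 64, 70, 71, 74, 77, 78}
insert 42 → {42, 63, 64, 70, 71, 74, 77, 78}
insert 47 → {42, 47, 63, 64, 70, 71, 74, 77, 78}
fire next event → 42; now {47, 63, 64, 70, 71, 74, 77, 78}
fire next event → 47; now {63, 64, 70, 71, 74, 77, 78}
fire next event → 63; now {64, 70, 71, 74, 77, 78}
insert 49 → {49, 64, 70, 71, 74, 77, 78}
insert 50 → {49, 50, 64, 70, 71, 74, 77, 78}

[49, 50, 64, 70, 71, 74, 77, 78]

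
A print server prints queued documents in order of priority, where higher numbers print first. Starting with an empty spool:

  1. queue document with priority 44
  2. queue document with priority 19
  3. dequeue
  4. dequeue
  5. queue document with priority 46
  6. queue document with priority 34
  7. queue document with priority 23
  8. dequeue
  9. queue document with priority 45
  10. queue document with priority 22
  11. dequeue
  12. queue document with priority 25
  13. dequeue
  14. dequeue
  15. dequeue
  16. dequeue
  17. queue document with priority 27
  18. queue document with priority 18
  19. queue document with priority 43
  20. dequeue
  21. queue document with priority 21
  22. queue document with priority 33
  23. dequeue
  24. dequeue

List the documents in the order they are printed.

insert 44 → {44}
insert 19 → {44, 19}
dequeue → 44; now {19}
dequeue → 19; now {}
insert 46 → {46}
insert 34 → {46, 34}
insert 23 → {46, 34, 23}
dequeue → 46; now {34, 23}
insert 45 → {45, 34, 23}
insert 22 → {45, 34, 23, 22}
dequeue → 45; now {34, 23, 22}
insert 25 → {34, 25, 23, 22}
dequeue → 34; now {25, 23, 22}
dequeue → 25; now {23, 22}
dequeue → 23; now {22}
dequeue → 22; now {}
insert 27 → {27}
insert 18 → {27, 18}
insert 43 → {43, 27, 18}
dequeue → 43; now {27, 18}
insert 21 → {27, 21, 18}
insert 33 → {33, 27, 21, 18}
dequeue → 33; now {27, 21, 18}
dequeue → 27; now {21, 18}

44 → 19 → 46 → 45 → 34 → 25 → 23 → 22 → 43 → 33 → 27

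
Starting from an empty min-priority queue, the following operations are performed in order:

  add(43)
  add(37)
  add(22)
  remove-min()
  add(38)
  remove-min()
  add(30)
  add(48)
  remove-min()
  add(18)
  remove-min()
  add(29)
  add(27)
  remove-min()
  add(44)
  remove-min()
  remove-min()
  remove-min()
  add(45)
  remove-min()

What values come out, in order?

insert 43 → {43}
insert 37 → {37, 43}
insert 22 → {22, 37, 43}
remove-min → 22; now {37, 43}
insert 38 → {37, 38, 43}
remove-min → 37; now {38, 43}
insert 30 → {30, 38, 43}
insert 48 → {30, 38, 43, 48}
remove-min → 30; now {38, 43, 48}
insert 18 → {18, 38, 43, 48}
remove-min → 18; now {38, 43, 48}
insert 29 → {29, 38, 43, 48}
insert 27 → {27, 29, 38, 43, 48}
remove-min → 27; now {29, 38, 43, 48}
insert 44 → {29, 38, 43, 44, 48}
remove-min → 29; now {38, 43, 44, 48}
remove-min → 38; now {43, 44, 48}
remove-min → 43; now {44, 48}
insert 45 → {44, 45, 48}
remove-min → 44; now {45, 48}

[22, 37, 30, 18, 27, 29, 38, 43, 44]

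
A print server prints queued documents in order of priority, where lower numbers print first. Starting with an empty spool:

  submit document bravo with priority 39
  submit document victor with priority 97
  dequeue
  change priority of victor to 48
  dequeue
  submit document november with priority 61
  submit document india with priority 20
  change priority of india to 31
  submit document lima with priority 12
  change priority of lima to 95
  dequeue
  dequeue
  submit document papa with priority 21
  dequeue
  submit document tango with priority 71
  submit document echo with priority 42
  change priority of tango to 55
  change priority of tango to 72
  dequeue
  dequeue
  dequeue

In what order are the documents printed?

add bravo (priority 39) → {bravo:39}
add victor (priority 97) → {bravo:39, victor:97}
dequeue → bravo; now {victor:97}
update victor to priority 48 → {victor:48}
dequeue → victor; now {}
add november (priority 61) → {november:61}
add india (priority 20) → {india:20, november:61}
update india to priority 31 → {india:31, november:61}
add lima (priority 12) → {lima:12, india:31, november:61}
update lima to priority 95 → {india:31, november:61, lima:95}
dequeue → india; now {november:61, lima:95}
dequeue → november; now {lima:95}
add papa (priority 21) → {papa:21, lima:95}
dequeue → papa; now {lima:95}
add tango (priority 71) → {tango:71, lima:95}
add echo (priority 42) → {echo:42, tango:71, lima:95}
update tango to priority 55 → {echo:42, tango:55, lima:95}
update tango to priority 72 → {echo:42, tango:72, lima:95}
dequeue → echo; now {tango:72, lima:95}
dequeue → tango; now {lima:95}
dequeue → lima; now {}

[bravo, victor, india, november, papa, echo, tango, lima]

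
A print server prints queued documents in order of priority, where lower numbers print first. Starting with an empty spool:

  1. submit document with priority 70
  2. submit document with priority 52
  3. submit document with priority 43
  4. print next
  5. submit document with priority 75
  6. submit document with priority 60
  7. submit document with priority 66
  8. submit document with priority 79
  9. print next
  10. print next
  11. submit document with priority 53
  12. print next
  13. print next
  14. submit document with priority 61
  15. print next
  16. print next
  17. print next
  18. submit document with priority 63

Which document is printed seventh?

insert 70 → {70}
insert 52 → {52, 70}
insert 43 → {43, 52, 70}
print next → 43; now {52, 70}
insert 75 → {52, 70, 75}
insert 60 → {52, 60, 70, 75}
insert 66 → {52, 60, 66, 70, 75}
insert 79 → {52, 60, 66, 70, 75, 79}
print next → 52; now {60, 66, 70, 75, 79}
print next → 60; now {66, 70, 75, 79}
insert 53 → {53, 66, 70, 75, 79}
print next → 53; now {66, 70, 75, 79}
print next → 66; now {70, 75, 79}
insert 61 → {61, 70, 75, 79}
print next → 61; now {70, 75, 79}
print next → 70; now {75, 79}
print next → 75; now {79}
insert 63 → {63, 79}

70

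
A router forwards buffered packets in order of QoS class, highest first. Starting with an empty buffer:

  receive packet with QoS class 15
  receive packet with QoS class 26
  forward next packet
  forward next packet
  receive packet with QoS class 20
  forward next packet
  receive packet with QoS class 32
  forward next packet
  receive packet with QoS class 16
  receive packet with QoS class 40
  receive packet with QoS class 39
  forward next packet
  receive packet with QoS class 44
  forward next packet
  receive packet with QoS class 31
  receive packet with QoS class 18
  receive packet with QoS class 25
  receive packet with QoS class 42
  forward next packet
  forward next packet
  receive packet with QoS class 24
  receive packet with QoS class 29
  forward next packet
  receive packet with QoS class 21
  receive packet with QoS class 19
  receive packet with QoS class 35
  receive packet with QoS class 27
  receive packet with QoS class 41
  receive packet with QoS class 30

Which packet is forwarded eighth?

39

insert 15 → {15}
insert 26 → {26, 15}
forward next packet → 26; now {15}
forward next packet → 15; now {}
insert 20 → {20}
forward next packet → 20; now {}
insert 32 → {32}
forward next packet → 32; now {}
insert 16 → {16}
insert 40 → {40, 16}
insert 39 → {40, 39, 16}
forward next packet → 40; now {39, 16}
insert 44 → {44, 39, 16}
forward next packet → 44; now {39, 16}
insert 31 → {39, 31, 16}
insert 18 → {39, 31, 18, 16}
insert 25 → {39, 31, 25, 18, 16}
insert 42 → {42, 39, 31, 25, 18, 16}
forward next packet → 42; now {39, 31, 25, 18, 16}
forward next packet → 39; now {31, 25, 18, 16}
insert 24 → {31, 25, 24, 18, 16}
insert 29 → {31, 29, 25, 24, 18, 16}
forward next packet → 31; now {29, 25, 24, 18, 16}
insert 21 → {29, 25, 24, 21, 18, 16}
insert 19 → {29, 25, 24, 21, 19, 18, 16}
insert 35 → {35, 29, 25, 24, 21, 19, 18, 16}
insert 27 → {35, 29, 27, 25, 24, 21, 19, 18, 16}
insert 41 → {41, 35, 29, 27, 25, 24, 21, 19, 18, 16}
insert 30 → {41, 35, 30, 29, 27, 25, 24, 21, 19, 18, 16}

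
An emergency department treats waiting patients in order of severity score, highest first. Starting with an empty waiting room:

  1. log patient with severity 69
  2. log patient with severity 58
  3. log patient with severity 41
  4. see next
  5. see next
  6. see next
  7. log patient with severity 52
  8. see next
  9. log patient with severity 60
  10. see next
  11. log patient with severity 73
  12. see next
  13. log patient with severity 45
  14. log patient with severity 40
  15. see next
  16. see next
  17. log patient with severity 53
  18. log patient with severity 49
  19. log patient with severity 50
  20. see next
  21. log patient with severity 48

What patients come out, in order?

[69, 58, 41, 52, 60, 73, 45, 40, 53]

insert 69 → {69}
insert 58 → {69, 58}
insert 41 → {69, 58, 41}
see next → 69; now {58, 41}
see next → 58; now {41}
see next → 41; now {}
insert 52 → {52}
see next → 52; now {}
insert 60 → {60}
see next → 60; now {}
insert 73 → {73}
see next → 73; now {}
insert 45 → {45}
insert 40 → {45, 40}
see next → 45; now {40}
see next → 40; now {}
insert 53 → {53}
insert 49 → {53, 49}
insert 50 → {53, 50, 49}
see next → 53; now {50, 49}
insert 48 → {50, 49, 48}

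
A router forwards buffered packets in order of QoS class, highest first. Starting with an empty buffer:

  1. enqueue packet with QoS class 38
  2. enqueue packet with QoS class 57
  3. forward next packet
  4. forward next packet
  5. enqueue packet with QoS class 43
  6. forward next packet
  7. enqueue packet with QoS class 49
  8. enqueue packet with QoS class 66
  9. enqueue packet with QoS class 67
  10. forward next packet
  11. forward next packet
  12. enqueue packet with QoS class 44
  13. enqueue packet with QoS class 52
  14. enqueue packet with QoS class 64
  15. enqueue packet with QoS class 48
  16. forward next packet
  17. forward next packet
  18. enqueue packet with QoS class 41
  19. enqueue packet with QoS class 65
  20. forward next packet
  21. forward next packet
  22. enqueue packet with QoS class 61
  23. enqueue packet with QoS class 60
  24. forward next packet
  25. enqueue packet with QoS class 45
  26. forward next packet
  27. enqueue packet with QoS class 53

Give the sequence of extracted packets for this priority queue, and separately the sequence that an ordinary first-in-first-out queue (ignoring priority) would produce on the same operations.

insert 38 → {38}
insert 57 → {57, 38}
forward next packet → 57; now {38}
forward next packet → 38; now {}
insert 43 → {43}
forward next packet → 43; now {}
insert 49 → {49}
insert 66 → {66, 49}
insert 67 → {67, 66, 49}
forward next packet → 67; now {66, 49}
forward next packet → 66; now {49}
insert 44 → {49, 44}
insert 52 → {52, 49, 44}
insert 64 → {64, 52, 49, 44}
insert 48 → {64, 52, 49, 48, 44}
forward next packet → 64; now {52, 49, 48, 44}
forward next packet → 52; now {49, 48, 44}
insert 41 → {49, 48, 44, 41}
insert 65 → {65, 49, 48, 44, 41}
forward next packet → 65; now {49, 48, 44, 41}
forward next packet → 49; now {48, 44, 41}
insert 61 → {61, 48, 44, 41}
insert 60 → {61, 60, 48, 44, 41}
forward next packet → 61; now {60, 48, 44, 41}
insert 45 → {60, 48, 45, 44, 41}
forward next packet → 60; now {48, 45, 44, 41}
insert 53 → {53, 48, 45, 44, 41}

priority queue: [57, 38, 43, 67, 66, 64, 52, 65, 49, 61, 60]; FIFO queue: [38, 57, 43, 49, 66, 67, 44, 52, 64, 48, 41]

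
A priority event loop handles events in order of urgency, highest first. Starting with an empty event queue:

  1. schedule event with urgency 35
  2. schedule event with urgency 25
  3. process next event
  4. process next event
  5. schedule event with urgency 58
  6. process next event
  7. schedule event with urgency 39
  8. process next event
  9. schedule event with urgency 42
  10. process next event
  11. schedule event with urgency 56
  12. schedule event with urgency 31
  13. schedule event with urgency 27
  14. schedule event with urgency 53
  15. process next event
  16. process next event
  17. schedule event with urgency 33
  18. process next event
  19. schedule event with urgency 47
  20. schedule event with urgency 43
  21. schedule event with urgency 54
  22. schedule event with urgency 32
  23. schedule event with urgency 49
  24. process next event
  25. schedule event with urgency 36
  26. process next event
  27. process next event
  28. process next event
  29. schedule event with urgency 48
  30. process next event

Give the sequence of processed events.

[35, 25, 58, 39, 42, 56, 53, 33, 54, 49, 47, 43, 48]

insert 35 → {35}
insert 25 → {35, 25}
process next event → 35; now {25}
process next event → 25; now {}
insert 58 → {58}
process next event → 58; now {}
insert 39 → {39}
process next event → 39; now {}
insert 42 → {42}
process next event → 42; now {}
insert 56 → {56}
insert 31 → {56, 31}
insert 27 → {56, 31, 27}
insert 53 → {56, 53, 31, 27}
process next event → 56; now {53, 31, 27}
process next event → 53; now {31, 27}
insert 33 → {33, 31, 27}
process next event → 33; now {31, 27}
insert 47 → {47, 31, 27}
insert 43 → {47, 43, 31, 27}
insert 54 → {54, 47, 43, 31, 27}
insert 32 → {54, 47, 43, 32, 31, 27}
insert 49 → {54, 49, 47, 43, 32, 31, 27}
process next event → 54; now {49, 47, 43, 32, 31, 27}
insert 36 → {49, 47, 43, 36, 32, 31, 27}
process next event → 49; now {47, 43, 36, 32, 31, 27}
process next event → 47; now {43, 36, 32, 31, 27}
process next event → 43; now {36, 32, 31, 27}
insert 48 → {48, 36, 32, 31, 27}
process next event → 48; now {36, 32, 31, 27}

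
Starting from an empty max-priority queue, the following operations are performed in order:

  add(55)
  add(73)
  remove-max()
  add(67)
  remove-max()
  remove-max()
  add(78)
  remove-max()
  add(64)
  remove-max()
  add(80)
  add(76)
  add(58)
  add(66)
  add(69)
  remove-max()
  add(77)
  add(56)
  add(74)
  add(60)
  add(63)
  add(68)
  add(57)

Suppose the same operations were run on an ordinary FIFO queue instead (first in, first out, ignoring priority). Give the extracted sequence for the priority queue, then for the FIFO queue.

insert 55 → {55}
insert 73 → {73, 55}
remove-max → 73; now {55}
insert 67 → {67, 55}
remove-max → 67; now {55}
remove-max → 55; now {}
insert 78 → {78}
remove-max → 78; now {}
insert 64 → {64}
remove-max → 64; now {}
insert 80 → {80}
insert 76 → {80, 76}
insert 58 → {80, 76, 58}
insert 66 → {80, 76, 66, 58}
insert 69 → {80, 76, 69, 66, 58}
remove-max → 80; now {76, 69, 66, 58}
insert 77 → {77, 76, 69, 66, 58}
insert 56 → {77, 76, 69, 66, 58, 56}
insert 74 → {77, 76, 74, 69, 66, 58, 56}
insert 60 → {77, 76, 74, 69, 66, 60, 58, 56}
insert 63 → {77, 76, 74, 69, 66, 63, 60, 58, 56}
insert 68 → {77, 76, 74, 69, 68, 66, 63, 60, 58, 56}
insert 57 → {77, 76, 74, 69, 68, 66, 63, 60, 58, 57, 56}

priority queue: [73, 67, 55, 78, 64, 80]; FIFO queue: 55 → 73 → 67 → 78 → 64 → 80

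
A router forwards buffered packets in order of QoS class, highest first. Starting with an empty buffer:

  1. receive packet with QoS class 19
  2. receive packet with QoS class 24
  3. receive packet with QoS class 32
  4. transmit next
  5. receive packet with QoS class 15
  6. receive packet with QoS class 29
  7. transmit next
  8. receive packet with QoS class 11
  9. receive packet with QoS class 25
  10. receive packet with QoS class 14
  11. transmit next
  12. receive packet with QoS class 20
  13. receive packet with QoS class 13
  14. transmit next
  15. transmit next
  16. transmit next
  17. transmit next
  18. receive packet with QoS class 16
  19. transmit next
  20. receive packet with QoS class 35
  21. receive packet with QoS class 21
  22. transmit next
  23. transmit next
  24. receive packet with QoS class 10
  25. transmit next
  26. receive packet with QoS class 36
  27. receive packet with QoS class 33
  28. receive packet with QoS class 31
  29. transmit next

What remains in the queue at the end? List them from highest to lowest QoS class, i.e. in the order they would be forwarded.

insert 19 → {19}
insert 24 → {24, 19}
insert 32 → {32, 24, 19}
transmit next → 32; now {24, 19}
insert 15 → {24, 19, 15}
insert 29 → {29, 24, 19, 15}
transmit next → 29; now {24, 19, 15}
insert 11 → {24, 19, 15, 11}
insert 25 → {25, 24, 19, 15, 11}
insert 14 → {25, 24, 19, 15, 14, 11}
transmit next → 25; now {24, 19, 15, 14, 11}
insert 20 → {24, 20, 19, 15, 14, 11}
insert 13 → {24, 20, 19, 15, 14, 13, 11}
transmit next → 24; now {20, 19, 15, 14, 13, 11}
transmit next → 20; now {19, 15, 14, 13, 11}
transmit next → 19; now {15, 14, 13, 11}
transmit next → 15; now {14, 13, 11}
insert 16 → {16, 14, 13, 11}
transmit next → 16; now {14, 13, 11}
insert 35 → {35, 14, 13, 11}
insert 21 → {35, 21, 14, 13, 11}
transmit next → 35; now {21, 14, 13, 11}
transmit next → 21; now {14, 13, 11}
insert 10 → {14, 13, 11, 10}
transmit next → 14; now {13, 11, 10}
insert 36 → {36, 13, 11, 10}
insert 33 → {36, 33, 13, 11, 10}
insert 31 → {36, 33, 31, 13, 11, 10}
transmit next → 36; now {33, 31, 13, 11, 10}

[33, 31, 13, 11, 10]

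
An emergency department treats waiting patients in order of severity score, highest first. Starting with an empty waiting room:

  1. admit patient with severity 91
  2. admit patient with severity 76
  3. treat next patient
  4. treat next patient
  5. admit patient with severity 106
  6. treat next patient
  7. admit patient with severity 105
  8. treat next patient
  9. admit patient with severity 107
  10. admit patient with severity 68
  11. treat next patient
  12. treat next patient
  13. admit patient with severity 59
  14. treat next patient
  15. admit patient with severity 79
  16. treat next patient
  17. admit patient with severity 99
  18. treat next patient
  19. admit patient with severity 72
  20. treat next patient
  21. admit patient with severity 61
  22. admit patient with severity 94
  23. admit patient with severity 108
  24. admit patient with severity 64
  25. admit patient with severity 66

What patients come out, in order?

insert 91 → {91}
insert 76 → {91, 76}
treat next patient → 91; now {76}
treat next patient → 76; now {}
insert 106 → {106}
treat next patient → 106; now {}
insert 105 → {105}
treat next patient → 105; now {}
insert 107 → {107}
insert 68 → {107, 68}
treat next patient → 107; now {68}
treat next patient → 68; now {}
insert 59 → {59}
treat next patient → 59; now {}
insert 79 → {79}
treat next patient → 79; now {}
insert 99 → {99}
treat next patient → 99; now {}
insert 72 → {72}
treat next patient → 72; now {}
insert 61 → {61}
insert 94 → {94, 61}
insert 108 → {108, 94, 61}
insert 64 → {108, 94, 64, 61}
insert 66 → {108, 94, 66, 64, 61}

[91, 76, 106, 105, 107, 68, 59, 79, 99, 72]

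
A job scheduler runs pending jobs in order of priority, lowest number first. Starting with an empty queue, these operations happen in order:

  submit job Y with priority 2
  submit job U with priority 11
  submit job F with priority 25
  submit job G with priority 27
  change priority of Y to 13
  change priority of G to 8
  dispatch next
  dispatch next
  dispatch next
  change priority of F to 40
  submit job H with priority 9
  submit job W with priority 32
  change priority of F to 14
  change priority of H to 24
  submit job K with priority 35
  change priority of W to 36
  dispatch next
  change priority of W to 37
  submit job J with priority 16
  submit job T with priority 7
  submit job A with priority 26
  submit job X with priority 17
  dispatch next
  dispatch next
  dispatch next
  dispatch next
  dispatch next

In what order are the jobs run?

[G, U, Y, F, T, J, X, H, A]

add Y (priority 2) → {Y:2}
add U (priority 11) → {Y:2, U:11}
add F (priority 25) → {Y:2, U:11, F:25}
add G (priority 27) → {Y:2, U:11, F:25, G:27}
update Y to priority 13 → {U:11, Y:13, F:25, G:27}
update G to priority 8 → {G:8, U:11, Y:13, F:25}
dispatch next → G; now {U:11, Y:13, F:25}
dispatch next → U; now {Y:13, F:25}
dispatch next → Y; now {F:25}
update F to priority 40 → {F:40}
add H (priority 9) → {H:9, F:40}
add W (priority 32) → {H:9, W:32, F:40}
update F to priority 14 → {H:9, F:14, W:32}
update H to priority 24 → {F:14, H:24, W:32}
add K (priority 35) → {F:14, H:24, W:32, K:35}
update W to priority 36 → {F:14, H:24, K:35, W:36}
dispatch next → F; now {H:24, K:35, W:36}
update W to priority 37 → {H:24, K:35, W:37}
add J (priority 16) → {J:16, H:24, K:35, W:37}
add T (priority 7) → {T:7, J:16, H:24, K:35, W:37}
add A (priority 26) → {T:7, J:16, H:24, A:26, K:35, W:37}
add X (priority 17) → {T:7, J:16, X:17, H:24, A:26, K:35, W:37}
dispatch next → T; now {J:16, X:17, H:24, A:26, K:35, W:37}
dispatch next → J; now {X:17, H:24, A:26, K:35, W:37}
dispatch next → X; now {H:24, A:26, K:35, W:37}
dispatch next → H; now {A:26, K:35, W:37}
dispatch next → A; now {K:35, W:37}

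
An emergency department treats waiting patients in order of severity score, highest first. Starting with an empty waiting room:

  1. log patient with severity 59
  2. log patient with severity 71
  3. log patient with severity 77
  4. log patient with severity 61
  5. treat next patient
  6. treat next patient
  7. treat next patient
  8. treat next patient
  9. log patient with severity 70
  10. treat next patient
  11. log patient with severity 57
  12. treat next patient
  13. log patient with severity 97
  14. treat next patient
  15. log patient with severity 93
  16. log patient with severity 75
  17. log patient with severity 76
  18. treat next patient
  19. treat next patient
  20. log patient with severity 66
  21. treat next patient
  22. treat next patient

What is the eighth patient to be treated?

insert 59 → {59}
insert 71 → {71, 59}
insert 77 → {77, 71, 59}
insert 61 → {77, 71, 61, 59}
treat next patient → 77; now {71, 61, 59}
treat next patient → 71; now {61, 59}
treat next patient → 61; now {59}
treat next patient → 59; now {}
insert 70 → {70}
treat next patient → 70; now {}
insert 57 → {57}
treat next patient → 57; now {}
insert 97 → {97}
treat next patient → 97; now {}
insert 93 → {93}
insert 75 → {93, 75}
insert 76 → {93, 76, 75}
treat next patient → 93; now {76, 75}
treat next patient → 76; now {75}
insert 66 → {75, 66}
treat next patient → 75; now {66}
treat next patient → 66; now {}

93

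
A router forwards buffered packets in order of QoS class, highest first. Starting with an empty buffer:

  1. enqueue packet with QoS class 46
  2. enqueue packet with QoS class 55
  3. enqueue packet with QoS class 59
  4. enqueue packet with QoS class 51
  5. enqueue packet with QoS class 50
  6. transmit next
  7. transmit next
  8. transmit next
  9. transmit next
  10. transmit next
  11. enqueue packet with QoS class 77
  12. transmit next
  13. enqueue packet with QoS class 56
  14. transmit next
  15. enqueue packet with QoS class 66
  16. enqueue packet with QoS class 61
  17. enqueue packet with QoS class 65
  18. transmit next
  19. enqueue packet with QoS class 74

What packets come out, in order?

insert 46 → {46}
insert 55 → {55, 46}
insert 59 → {59, 55, 46}
insert 51 → {59, 55, 51, 46}
insert 50 → {59, 55, 51, 50, 46}
transmit next → 59; now {55, 51, 50, 46}
transmit next → 55; now {51, 50, 46}
transmit next → 51; now {50, 46}
transmit next → 50; now {46}
transmit next → 46; now {}
insert 77 → {77}
transmit next → 77; now {}
insert 56 → {56}
transmit next → 56; now {}
insert 66 → {66}
insert 61 → {66, 61}
insert 65 → {66, 65, 61}
transmit next → 66; now {65, 61}
insert 74 → {74, 65, 61}

59 → 55 → 51 → 50 → 46 → 77 → 56 → 66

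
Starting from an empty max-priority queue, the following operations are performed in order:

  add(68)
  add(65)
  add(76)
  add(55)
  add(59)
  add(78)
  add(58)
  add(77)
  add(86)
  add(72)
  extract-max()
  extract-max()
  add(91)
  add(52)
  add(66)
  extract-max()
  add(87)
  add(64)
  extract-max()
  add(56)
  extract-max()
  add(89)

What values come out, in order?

[86, 78, 91, 87, 77]

insert 68 → {68}
insert 65 → {68, 65}
insert 76 → {76, 68, 65}
insert 55 → {76, 68, 65, 55}
insert 59 → {76, 68, 65, 59, 55}
insert 78 → {78, 76, 68, 65, 59, 55}
insert 58 → {78, 76, 68, 65, 59, 58, 55}
insert 77 → {78, 77, 76, 68, 65, 59, 58, 55}
insert 86 → {86, 78, 77, 76, 68, 65, 59, 58, 55}
insert 72 → {86, 78, 77, 76, 72, 68, 65, 59, 58, 55}
extract-max → 86; now {78, 77, 76, 72, 68, 65, 59, 58, 55}
extract-max → 78; now {77, 76, 72, 68, 65, 59, 58, 55}
insert 91 → {91, 77, 76, 72, 68, 65, 59, 58, 55}
insert 52 → {91, 77, 76, 72, 68, 65, 59, 58, 55, 52}
insert 66 → {91, 77, 76, 72, 68, 66, 65, 59, 58, 55, 52}
extract-max → 91; now {77, 76, 72, 68, 66, 65, 59, 58, 55, 52}
insert 87 → {87, 77, 76, 72, 68, 66, 65, 59, 58, 55, 52}
insert 64 → {87, 77, 76, 72, 68, 66, 65, 64, 59, 58, 55, 52}
extract-max → 87; now {77, 76, 72, 68, 66, 65, 64, 59, 58, 55, 52}
insert 56 → {77, 76, 72, 68, 66, 65, 64, 59, 58, 56, 55, 52}
extract-max → 77; now {76, 72, 68, 66, 65, 64, 59, 58, 56, 55, 52}
insert 89 → {89, 76, 72, 68, 66, 65, 64, 59, 58, 56, 55, 52}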